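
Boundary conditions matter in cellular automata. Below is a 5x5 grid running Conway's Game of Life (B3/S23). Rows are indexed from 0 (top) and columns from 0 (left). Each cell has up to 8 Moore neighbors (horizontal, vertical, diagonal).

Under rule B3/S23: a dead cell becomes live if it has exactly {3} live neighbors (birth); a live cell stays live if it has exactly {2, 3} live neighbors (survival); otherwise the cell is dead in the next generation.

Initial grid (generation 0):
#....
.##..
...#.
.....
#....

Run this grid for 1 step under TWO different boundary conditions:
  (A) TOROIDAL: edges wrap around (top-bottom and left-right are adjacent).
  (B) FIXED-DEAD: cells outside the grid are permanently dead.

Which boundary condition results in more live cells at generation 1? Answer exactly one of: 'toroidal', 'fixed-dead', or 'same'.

Under TOROIDAL boundary, generation 1:
#....
.##..
..#..
.....
.....
Population = 4

Under FIXED-DEAD boundary, generation 1:
.#...
.##..
..#..
.....
.....
Population = 4

Comparison: toroidal=4, fixed-dead=4 -> same

Answer: same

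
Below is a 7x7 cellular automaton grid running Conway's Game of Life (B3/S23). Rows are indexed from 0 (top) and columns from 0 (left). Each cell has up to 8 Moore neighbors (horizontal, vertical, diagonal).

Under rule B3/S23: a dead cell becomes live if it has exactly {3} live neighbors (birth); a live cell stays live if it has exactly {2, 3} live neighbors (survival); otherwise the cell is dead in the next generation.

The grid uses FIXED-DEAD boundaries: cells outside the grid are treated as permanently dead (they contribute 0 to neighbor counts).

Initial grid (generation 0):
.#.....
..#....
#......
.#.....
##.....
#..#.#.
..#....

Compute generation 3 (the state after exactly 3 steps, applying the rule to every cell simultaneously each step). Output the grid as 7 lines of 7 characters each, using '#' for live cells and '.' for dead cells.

Simulating step by step:
Generation 0 (given above): 10 live cells
Generation 1: 8 live cells
.......
.#.....
.#.....
.#.....
###....
#.#....
.......
Generation 2: 7 live cells
.......
.......
###....
.......
#.#....
#.#....
.......
Generation 3: 4 live cells
(generation 3 grid is the final answer)

Answer: .......
.#.....
.#.....
#.#....
.......
.......
.......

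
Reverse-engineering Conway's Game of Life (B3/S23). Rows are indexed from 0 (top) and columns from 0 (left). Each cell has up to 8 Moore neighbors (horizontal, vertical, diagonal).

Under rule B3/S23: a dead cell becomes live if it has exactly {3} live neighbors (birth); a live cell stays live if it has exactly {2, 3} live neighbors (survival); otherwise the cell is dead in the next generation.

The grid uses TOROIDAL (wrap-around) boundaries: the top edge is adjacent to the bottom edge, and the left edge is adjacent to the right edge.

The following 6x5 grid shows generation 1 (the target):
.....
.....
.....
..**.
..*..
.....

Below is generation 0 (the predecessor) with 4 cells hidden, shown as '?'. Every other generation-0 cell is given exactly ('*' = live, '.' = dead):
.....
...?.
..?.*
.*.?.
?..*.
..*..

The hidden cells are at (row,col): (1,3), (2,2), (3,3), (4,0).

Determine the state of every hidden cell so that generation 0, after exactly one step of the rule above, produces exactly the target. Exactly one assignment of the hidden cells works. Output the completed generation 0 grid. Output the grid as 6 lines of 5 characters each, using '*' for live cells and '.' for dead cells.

Answer: .....
.....
..*.*
.*...
...*.
..*..

Derivation:
Hidden generation-0 cells (in order): (1,3), (2,2), (3,3), (4,0).
A hidden cell only influences target cells in its own 3x3 neighborhood. Try each of the 2^4 = 16 assignments, step the completed generation 0 forward once under B3/S23, and compare with the target:
  (1,3)=. (2,2)=. (3,3)=. (4,0)=. -> step gives (3,2)='.' but target has '*' -> reject
  (1,3)=. (2,2)=. (3,3)=. (4,0)=* -> step gives (3,0)='*' but target has '.' -> reject
  (1,3)=. (2,2)=. (3,3)=* (4,0)=. -> step gives (3,4)='*' but target has '.' -> reject
  (1,3)=. (2,2)=. (3,3)=* (4,0)=* -> step gives (3,0)='*' but target has '.' -> reject
  (1,3)=. (2,2)=* (3,3)=. (4,0)=. -> step reproduces the target at every cell -> ACCEPT
  (1,3)=. (2,2)=* (3,3)=. (4,0)=* -> step gives (3,0)='*' but target has '.' -> reject
  (1,3)=. (2,2)=* (3,3)=* (4,0)=. -> step gives (2,2)='*' but target has '.' -> reject
  (1,3)=. (2,2)=* (3,3)=* (4,0)=* -> step gives (2,2)='*' but target has '.' -> reject
  (1,3)=* (2,2)=. (3,3)=. (4,0)=. -> step gives (3,2)='.' but target has '*' -> reject
  (1,3)=* (2,2)=. (3,3)=. (4,0)=* -> step gives (3,0)='*' but target has '.' -> reject
  (1,3)=* (2,2)=. (3,3)=* (4,0)=. -> step gives (2,2)='*' but target has '.' -> reject
  (1,3)=* (2,2)=. (3,3)=* (4,0)=* -> step gives (2,2)='*' but target has '.' -> reject
  (1,3)=* (2,2)=* (3,3)=. (4,0)=. -> step gives (1,3)='*' but target has '.' -> reject
  (1,3)=* (2,2)=* (3,3)=. (4,0)=* -> step gives (1,3)='*' but target has '.' -> reject
  (1,3)=* (2,2)=* (3,3)=* (4,0)=. -> step gives (1,3)='*' but target has '.' -> reject
  (1,3)=* (2,2)=* (3,3)=* (4,0)=* -> step gives (1,3)='*' but target has '.' -> reject
Unique solution: (1,3)=dead, (2,2)=live, (3,3)=dead, (4,0)=dead.
Check: live-neighbor counts of every cell in the completed generation 0:
01110
11121
22120
21332
12311
01121
Applying B3/S23 to generation 0 with these counts gives:
.....
.....
.....
..**.
..*..
.....
which matches the target exactly.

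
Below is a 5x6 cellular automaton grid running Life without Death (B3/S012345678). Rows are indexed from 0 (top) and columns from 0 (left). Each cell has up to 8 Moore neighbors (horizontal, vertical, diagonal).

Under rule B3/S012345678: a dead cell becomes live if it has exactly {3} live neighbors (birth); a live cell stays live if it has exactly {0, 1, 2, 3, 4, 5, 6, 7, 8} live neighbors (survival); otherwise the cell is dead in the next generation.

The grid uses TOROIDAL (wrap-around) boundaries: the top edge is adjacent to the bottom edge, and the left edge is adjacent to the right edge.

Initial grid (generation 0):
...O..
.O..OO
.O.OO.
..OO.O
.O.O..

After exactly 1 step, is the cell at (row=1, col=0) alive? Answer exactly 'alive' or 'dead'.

Answer: alive

Derivation:
Simulating step by step:
Generation 0 (given above): 12 live cells
Generation 1: 16 live cells
O..O..
OO..OO
.O.OO.
OOOO.O
.O.O..

Cell (1,0) at generation 1: 1 -> alive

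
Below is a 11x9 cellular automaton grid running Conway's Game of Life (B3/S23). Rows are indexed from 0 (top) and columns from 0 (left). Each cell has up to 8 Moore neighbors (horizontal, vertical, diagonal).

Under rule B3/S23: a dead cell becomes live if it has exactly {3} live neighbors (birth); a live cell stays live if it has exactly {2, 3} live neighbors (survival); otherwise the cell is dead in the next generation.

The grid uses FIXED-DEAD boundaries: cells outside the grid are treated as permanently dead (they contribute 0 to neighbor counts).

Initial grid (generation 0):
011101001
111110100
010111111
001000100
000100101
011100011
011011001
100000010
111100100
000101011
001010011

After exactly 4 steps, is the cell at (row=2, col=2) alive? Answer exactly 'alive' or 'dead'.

Simulating step by step:
Generation 0 (given above): 48 live cells
Generation 1: 38 live cells
100001000
100000001
100000000
001000001
010100101
010001101
100010101
100011110
111110101
000001001
000110111
Generation 2: 35 live cells
000000000
110000000
010000000
011000010
010001101
111010101
110010001
101000001
111100001
010000001
000011111
Generation 3: 35 live cells
000000000
110000000
000000000
111000110
000101101
001110101
000001001
000000011
100100011
110111101
000001111
Generation 4: 27 live cells
000000000
000000000
001000000
011001110
000000001
001100101
000111101
000000100
111101000
111100000
000000001

Cell (2,2) at generation 4: 1 -> alive

Answer: alive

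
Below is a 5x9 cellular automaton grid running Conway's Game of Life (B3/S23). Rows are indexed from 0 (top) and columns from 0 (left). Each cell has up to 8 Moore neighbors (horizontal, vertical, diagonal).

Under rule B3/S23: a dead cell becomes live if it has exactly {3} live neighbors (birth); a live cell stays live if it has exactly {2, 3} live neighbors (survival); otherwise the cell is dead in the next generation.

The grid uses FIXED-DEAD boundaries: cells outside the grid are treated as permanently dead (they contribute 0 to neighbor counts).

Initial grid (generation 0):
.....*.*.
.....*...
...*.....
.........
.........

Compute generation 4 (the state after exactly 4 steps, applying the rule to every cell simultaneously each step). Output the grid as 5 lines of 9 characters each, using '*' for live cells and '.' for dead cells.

Answer: .........
.........
.........
.........
.........

Derivation:
Simulating step by step:
Generation 0 (given above): 4 live cells
Generation 1: 3 live cells
......*..
....*.*..
.........
.........
.........
Generation 2: 2 live cells
.....*...
.....*...
.........
.........
.........
Generation 3: 0 live cells
.........
.........
.........
.........
.........
Generation 4: 0 live cells
(generation 4 grid is the final answer)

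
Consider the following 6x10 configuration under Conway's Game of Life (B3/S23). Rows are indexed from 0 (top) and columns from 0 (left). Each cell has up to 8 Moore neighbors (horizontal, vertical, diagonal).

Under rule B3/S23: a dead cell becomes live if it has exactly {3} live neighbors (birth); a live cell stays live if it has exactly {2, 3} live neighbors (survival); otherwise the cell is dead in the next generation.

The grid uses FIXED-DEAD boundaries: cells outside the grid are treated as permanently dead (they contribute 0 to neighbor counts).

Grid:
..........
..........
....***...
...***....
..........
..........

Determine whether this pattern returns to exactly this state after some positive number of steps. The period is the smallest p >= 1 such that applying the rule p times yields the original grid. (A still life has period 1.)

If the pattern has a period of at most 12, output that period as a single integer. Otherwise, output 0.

Simulating and comparing each generation to the original:
Gen 0 (original, given above): 6 live cells
Gen 1: 6 live cells, differs from original
Gen 2: 6 live cells, MATCHES original -> period = 2

Answer: 2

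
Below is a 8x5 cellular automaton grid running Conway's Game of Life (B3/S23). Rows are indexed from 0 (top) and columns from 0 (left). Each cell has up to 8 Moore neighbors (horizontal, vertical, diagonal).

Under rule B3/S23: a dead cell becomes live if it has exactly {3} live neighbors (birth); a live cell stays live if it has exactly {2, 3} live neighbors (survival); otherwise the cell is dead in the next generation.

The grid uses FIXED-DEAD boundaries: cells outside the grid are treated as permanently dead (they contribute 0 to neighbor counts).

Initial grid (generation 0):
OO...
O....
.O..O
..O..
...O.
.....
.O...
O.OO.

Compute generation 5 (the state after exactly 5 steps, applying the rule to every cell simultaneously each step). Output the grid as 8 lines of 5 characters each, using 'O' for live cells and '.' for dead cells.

Simulating step by step:
Generation 0 (given above): 11 live cells
Generation 1: 10 live cells
OO...
O....
.O...
..OO.
.....
.....
.OO..
.OO..
Generation 2: 10 live cells
OO...
O....
.OO..
..O..
.....
.....
.OO..
.OO..
Generation 3: 12 live cells
OO...
O.O..
.OO..
.OO..
.....
.....
.OO..
.OO..
Generation 4: 12 live cells
OO...
O.O..
O..O.
.OO..
.....
.....
.OO..
.OO..
Generation 5: 12 live cells
(generation 5 grid is the final answer)

Answer: OO...
O.O..
O..O.
.OO..
.....
.....
.OO..
.OO..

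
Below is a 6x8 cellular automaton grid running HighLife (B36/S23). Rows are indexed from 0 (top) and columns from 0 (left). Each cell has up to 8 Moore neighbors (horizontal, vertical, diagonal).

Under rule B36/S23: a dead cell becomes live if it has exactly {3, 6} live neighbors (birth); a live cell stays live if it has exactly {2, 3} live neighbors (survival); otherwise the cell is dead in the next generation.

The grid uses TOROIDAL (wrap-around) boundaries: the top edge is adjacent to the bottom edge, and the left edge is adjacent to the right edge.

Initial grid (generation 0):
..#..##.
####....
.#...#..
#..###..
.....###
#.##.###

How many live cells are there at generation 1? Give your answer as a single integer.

Answer: 17

Derivation:
Simulating step by step:
Generation 0 (given above): 22 live cells
Generation 1: 17 live cells
.#...#..
#..####.
.....#..
#......#
.##.#...
####....
Population at generation 1: 17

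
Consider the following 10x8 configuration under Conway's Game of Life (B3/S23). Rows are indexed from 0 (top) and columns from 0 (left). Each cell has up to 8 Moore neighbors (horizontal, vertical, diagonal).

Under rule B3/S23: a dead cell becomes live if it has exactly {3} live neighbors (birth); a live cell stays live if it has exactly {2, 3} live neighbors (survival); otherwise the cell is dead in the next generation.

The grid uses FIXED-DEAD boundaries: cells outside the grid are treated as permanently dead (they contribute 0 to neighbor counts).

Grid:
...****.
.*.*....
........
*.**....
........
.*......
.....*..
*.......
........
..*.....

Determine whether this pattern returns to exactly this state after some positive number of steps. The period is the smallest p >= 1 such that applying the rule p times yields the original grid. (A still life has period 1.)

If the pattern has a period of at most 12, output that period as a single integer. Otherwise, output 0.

Answer: 0

Derivation:
Simulating and comparing each generation to the original:
Gen 0 (original, given above): 13 live cells
Gen 1: 11 live cells, differs from original
Gen 2: 7 live cells, differs from original
Gen 3: 5 live cells, differs from original
Gen 4: 5 live cells, differs from original
Gen 5: 5 live cells, differs from original
Gen 6: 3 live cells, differs from original
Gen 7: 2 live cells, differs from original
Gen 8: 0 live cells, differs from original
Gen 9: 0 live cells, differs from original
Gen 10: 0 live cells, differs from original
Gen 11: 0 live cells, differs from original
Gen 12: 0 live cells, differs from original
No period found within 12 steps.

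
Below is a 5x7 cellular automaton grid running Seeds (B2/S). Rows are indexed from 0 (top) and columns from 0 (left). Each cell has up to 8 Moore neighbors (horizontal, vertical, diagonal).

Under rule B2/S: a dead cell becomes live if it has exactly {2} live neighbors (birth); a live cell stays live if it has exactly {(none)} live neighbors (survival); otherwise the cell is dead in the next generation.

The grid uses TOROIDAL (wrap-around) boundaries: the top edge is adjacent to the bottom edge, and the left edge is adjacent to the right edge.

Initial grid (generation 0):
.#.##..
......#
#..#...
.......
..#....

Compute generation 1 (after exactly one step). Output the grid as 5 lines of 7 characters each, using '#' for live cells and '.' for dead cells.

Answer: #....#.
.#...#.
......#
.###...
.#..#..

Derivation:
Simulating step by step:
Generation 0 (given above): 7 live cells
Generation 1: 10 live cells
(generation 1 grid is the final answer)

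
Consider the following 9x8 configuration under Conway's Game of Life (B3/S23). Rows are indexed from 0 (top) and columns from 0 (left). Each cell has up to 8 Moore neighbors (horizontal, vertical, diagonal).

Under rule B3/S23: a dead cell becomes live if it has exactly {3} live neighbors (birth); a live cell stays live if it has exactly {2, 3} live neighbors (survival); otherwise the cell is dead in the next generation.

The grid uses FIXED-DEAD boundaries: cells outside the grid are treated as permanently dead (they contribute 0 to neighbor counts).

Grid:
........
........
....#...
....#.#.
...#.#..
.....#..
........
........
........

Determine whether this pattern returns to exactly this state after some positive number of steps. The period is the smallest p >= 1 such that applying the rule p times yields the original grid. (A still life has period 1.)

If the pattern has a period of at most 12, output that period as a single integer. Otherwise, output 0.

Simulating and comparing each generation to the original:
Gen 0 (original, given above): 6 live cells
Gen 1: 6 live cells, differs from original
Gen 2: 6 live cells, MATCHES original -> period = 2

Answer: 2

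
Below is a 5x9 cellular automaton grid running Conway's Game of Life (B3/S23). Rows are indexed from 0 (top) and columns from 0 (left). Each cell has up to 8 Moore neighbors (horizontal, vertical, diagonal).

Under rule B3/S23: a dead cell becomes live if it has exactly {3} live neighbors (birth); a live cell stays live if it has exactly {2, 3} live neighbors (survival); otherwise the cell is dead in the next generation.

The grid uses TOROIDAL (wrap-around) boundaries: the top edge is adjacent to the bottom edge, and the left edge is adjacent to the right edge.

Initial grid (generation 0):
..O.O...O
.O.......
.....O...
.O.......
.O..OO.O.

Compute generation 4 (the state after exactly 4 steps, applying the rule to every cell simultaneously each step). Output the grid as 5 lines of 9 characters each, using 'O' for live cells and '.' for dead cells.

Answer: O....O...
.O.......
.O...O...
.........
O.OO.....

Derivation:
Simulating step by step:
Generation 0 (given above): 10 live cells
Generation 1: 15 live cells
OOOOOO...
.........
.........
....OOO..
OOOOOO...
Generation 2: 11 live cells
O....O...
.OOOO....
.....O...
.OO...O..
O........
Generation 3: 13 live cells
O.OOO....
.OOOOO...
....OO...
.O.......
O........
Generation 4: 8 live cells
(generation 4 grid is the final answer)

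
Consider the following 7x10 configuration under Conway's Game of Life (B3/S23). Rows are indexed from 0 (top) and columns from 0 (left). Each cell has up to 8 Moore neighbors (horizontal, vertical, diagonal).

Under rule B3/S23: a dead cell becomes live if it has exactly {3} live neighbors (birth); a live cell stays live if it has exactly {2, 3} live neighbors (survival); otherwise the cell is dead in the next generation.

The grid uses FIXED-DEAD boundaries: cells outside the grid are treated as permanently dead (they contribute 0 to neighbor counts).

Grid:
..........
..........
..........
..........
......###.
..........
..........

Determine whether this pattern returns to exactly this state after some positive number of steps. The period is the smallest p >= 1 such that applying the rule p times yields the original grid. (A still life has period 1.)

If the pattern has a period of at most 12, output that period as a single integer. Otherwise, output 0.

Answer: 2

Derivation:
Simulating and comparing each generation to the original:
Gen 0 (original, given above): 3 live cells
Gen 1: 3 live cells, differs from original
Gen 2: 3 live cells, MATCHES original -> period = 2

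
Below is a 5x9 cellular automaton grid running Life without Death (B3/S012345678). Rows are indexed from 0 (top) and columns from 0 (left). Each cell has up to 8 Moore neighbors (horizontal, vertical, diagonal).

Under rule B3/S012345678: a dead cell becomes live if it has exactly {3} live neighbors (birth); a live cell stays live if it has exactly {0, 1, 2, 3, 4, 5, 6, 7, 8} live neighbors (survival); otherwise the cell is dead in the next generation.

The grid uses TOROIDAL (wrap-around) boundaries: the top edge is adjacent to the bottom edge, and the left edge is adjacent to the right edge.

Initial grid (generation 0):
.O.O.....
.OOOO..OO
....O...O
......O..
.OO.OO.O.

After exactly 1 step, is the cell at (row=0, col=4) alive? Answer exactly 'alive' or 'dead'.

Answer: dead

Derivation:
Simulating step by step:
Generation 0 (given above): 16 live cells
Generation 1: 28 live cells
.O.O.OOOO
.OOOO..OO
O.O.OO..O
...OO.OO.
.OOOOOOO.

Cell (0,4) at generation 1: 0 -> dead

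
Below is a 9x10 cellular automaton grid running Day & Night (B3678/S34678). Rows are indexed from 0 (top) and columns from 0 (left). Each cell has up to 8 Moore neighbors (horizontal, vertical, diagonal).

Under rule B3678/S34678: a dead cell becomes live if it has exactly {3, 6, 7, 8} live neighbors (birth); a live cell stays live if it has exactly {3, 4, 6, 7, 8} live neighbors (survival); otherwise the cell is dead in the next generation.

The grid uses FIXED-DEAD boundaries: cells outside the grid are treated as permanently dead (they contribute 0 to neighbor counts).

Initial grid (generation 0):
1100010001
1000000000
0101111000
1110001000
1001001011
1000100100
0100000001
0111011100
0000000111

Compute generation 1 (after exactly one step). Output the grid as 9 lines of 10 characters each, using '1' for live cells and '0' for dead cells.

Simulating step by step:
Generation 0 (given above): 33 live cells
Generation 1: 28 live cells
(generation 1 grid is the final answer)

Answer: 0000000000
1010001000
0100010000
1110001000
1010010000
0100000001
1101110110
0010001101
0010000110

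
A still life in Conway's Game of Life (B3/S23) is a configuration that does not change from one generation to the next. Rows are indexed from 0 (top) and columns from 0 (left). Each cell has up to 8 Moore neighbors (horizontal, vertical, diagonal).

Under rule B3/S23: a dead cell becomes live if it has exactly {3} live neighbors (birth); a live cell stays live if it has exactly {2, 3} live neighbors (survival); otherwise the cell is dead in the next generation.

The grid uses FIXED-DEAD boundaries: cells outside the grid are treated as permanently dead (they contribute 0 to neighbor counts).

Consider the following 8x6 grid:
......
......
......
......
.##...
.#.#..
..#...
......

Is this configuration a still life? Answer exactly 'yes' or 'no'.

Answer: yes

Derivation:
Compute generation 1 and compare to generation 0 (given above):
Generation 1:
......
......
......
......
.##...
.#.#..
..#...
......
The grids are IDENTICAL -> still life.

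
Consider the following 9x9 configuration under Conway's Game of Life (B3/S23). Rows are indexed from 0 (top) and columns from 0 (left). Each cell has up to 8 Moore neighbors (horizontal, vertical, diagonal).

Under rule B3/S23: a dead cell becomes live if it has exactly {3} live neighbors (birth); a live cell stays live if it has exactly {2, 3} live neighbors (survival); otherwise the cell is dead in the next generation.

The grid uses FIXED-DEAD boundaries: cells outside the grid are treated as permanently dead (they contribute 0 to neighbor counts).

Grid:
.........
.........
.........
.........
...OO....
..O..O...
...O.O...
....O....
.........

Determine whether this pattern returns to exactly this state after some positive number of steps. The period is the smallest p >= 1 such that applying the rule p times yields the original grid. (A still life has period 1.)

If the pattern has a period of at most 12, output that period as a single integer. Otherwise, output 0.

Answer: 1

Derivation:
Simulating and comparing each generation to the original:
Gen 0 (original, given above): 7 live cells
Gen 1: 7 live cells, MATCHES original -> period = 1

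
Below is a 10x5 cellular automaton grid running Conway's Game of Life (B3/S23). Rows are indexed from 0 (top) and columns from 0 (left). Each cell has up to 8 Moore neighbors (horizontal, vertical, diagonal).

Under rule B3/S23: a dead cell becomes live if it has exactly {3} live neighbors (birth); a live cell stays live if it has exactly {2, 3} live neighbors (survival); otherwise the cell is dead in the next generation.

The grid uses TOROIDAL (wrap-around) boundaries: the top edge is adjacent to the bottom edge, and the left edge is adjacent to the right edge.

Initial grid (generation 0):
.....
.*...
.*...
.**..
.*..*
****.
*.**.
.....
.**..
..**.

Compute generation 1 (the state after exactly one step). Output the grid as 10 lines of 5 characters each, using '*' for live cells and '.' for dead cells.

Answer: ..*..
.....
**...
.**..
....*
.....
*..*.
...*.
.***.
.***.

Derivation:
Simulating step by step:
Generation 0 (given above): 17 live cells
Generation 1: 15 live cells
(generation 1 grid is the final answer)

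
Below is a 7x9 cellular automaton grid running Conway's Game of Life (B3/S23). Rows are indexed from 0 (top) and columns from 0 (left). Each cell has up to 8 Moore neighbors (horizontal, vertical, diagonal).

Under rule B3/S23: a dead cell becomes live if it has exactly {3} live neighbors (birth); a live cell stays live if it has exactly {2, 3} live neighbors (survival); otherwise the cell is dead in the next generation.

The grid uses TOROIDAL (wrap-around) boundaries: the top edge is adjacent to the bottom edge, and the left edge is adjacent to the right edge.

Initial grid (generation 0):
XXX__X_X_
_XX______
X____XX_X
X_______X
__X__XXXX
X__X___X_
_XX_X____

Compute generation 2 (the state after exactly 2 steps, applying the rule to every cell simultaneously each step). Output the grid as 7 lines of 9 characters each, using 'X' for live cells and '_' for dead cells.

Answer: _____XX__
______XX_
______XXX
X______X_
XXX_XXX__
___XX__X_
___XX_X_X

Derivation:
Simulating step by step:
Generation 0 (given above): 24 live cells
Generation 1: 16 live cells
X________
__X__X_X_
_______XX
_X_______
_X____X__
X__XXX_X_
____X_X__
Generation 2: 22 live cells
(generation 2 grid is the final answer)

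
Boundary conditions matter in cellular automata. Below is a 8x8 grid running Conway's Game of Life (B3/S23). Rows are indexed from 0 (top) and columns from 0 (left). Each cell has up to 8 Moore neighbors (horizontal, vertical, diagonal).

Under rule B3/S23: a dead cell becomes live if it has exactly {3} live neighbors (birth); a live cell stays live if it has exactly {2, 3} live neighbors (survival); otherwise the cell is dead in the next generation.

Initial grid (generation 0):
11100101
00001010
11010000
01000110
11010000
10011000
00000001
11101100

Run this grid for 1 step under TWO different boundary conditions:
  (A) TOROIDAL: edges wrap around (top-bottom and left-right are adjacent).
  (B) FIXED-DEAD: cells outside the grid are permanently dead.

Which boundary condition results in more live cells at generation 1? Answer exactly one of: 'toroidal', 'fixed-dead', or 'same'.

Under TOROIDAL boundary, generation 1:
00100001
00011110
11101011
00001001
11010101
11111001
00100101
00111100
Population = 32

Under FIXED-DEAD boundary, generation 1:
01000110
00011110
11101010
00001000
11010100
11111000
10100100
01000000
Population = 26

Comparison: toroidal=32, fixed-dead=26 -> toroidal

Answer: toroidal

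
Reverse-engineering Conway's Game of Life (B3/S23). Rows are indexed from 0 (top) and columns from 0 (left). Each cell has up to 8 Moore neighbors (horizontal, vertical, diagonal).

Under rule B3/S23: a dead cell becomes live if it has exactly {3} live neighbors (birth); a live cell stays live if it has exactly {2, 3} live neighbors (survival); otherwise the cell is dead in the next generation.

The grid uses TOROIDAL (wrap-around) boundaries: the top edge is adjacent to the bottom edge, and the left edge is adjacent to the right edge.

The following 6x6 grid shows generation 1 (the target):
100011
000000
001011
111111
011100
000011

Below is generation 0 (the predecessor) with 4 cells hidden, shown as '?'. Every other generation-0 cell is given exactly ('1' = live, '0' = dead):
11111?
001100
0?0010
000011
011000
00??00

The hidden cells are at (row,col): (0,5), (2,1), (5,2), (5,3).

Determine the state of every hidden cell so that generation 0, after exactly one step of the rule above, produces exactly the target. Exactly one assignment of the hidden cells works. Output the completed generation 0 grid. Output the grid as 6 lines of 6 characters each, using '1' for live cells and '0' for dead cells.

Answer: 111111
001100
010010
000011
011000
001000

Derivation:
Hidden generation-0 cells (in order): (0,5), (2,1), (5,2), (5,3).
A hidden cell only influences target cells in its own 3x3 neighborhood. Try each of the 2^4 = 16 assignments, step the completed generation 0 forward once under B3/S23, and compare with the target:
  (0,5)=0 (2,1)=0 (5,2)=0 (5,3)=0 -> step gives (0,0)='0' but target has '1' -> reject
  (0,5)=0 (2,1)=0 (5,2)=0 (5,3)=1 -> step gives (0,0)='0' but target has '1' -> reject
  (0,5)=0 (2,1)=0 (5,2)=1 (5,3)=0 -> step gives (0,0)='0' but target has '1' -> reject
  (0,5)=0 (2,1)=0 (5,2)=1 (5,3)=1 -> step gives (0,0)='0' but target has '1' -> reject
  (0,5)=0 (2,1)=1 (5,2)=0 (5,3)=0 -> step gives (0,0)='0' but target has '1' -> reject
  (0,5)=0 (2,1)=1 (5,2)=0 (5,3)=1 -> step gives (0,0)='0' but target has '1' -> reject
  (0,5)=0 (2,1)=1 (5,2)=1 (5,3)=0 -> step gives (0,0)='0' but target has '1' -> reject
  (0,5)=0 (2,1)=1 (5,2)=1 (5,3)=1 -> step gives (0,0)='0' but target has '1' -> reject
  (0,5)=1 (2,1)=0 (5,2)=0 (5,3)=0 -> step gives (0,1)='1' but target has '0' -> reject
  (0,5)=1 (2,1)=0 (5,2)=0 (5,3)=1 -> step gives (0,1)='1' but target has '0' -> reject
  (0,5)=1 (2,1)=0 (5,2)=1 (5,3)=0 -> step gives (1,0)='1' but target has '0' -> reject
  (0,5)=1 (2,1)=0 (5,2)=1 (5,3)=1 -> step gives (0,4)='0' but target has '1' -> reject
  (0,5)=1 (2,1)=1 (5,2)=0 (5,3)=0 -> step gives (0,1)='1' but target has '0' -> reject
  (0,5)=1 (2,1)=1 (5,2)=0 (5,3)=1 -> step gives (0,1)='1' but target has '0' -> reject
  (0,5)=1 (2,1)=1 (5,2)=1 (5,3)=0 -> step reproduces the target at every cell -> ACCEPT
  (0,5)=1 (2,1)=1 (5,2)=1 (5,3)=1 -> step gives (0,4)='0' but target has '1' -> reject
Unique solution: (0,5)=live, (2,1)=live, (5,2)=live, (5,3)=dead.
Check: live-neighbor counts of every cell in the completed generation 0:
245532
455554
213433
333322
222322
465533
Applying B3/S23 to generation 0 with these counts gives:
100011
000000
001011
111111
011100
000011
which matches the target exactly.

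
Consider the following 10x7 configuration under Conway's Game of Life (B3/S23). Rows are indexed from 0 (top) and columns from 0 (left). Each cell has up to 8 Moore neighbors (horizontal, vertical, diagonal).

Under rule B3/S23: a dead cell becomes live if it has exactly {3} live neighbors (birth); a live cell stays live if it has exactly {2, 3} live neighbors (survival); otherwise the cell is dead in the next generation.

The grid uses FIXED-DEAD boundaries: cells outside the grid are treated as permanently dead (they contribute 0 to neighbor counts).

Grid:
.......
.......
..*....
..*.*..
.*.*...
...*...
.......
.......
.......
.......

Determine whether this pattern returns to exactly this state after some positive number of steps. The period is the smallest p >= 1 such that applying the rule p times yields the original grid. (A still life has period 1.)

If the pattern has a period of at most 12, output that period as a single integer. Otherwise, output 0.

Answer: 2

Derivation:
Simulating and comparing each generation to the original:
Gen 0 (original, given above): 6 live cells
Gen 1: 6 live cells, differs from original
Gen 2: 6 live cells, MATCHES original -> period = 2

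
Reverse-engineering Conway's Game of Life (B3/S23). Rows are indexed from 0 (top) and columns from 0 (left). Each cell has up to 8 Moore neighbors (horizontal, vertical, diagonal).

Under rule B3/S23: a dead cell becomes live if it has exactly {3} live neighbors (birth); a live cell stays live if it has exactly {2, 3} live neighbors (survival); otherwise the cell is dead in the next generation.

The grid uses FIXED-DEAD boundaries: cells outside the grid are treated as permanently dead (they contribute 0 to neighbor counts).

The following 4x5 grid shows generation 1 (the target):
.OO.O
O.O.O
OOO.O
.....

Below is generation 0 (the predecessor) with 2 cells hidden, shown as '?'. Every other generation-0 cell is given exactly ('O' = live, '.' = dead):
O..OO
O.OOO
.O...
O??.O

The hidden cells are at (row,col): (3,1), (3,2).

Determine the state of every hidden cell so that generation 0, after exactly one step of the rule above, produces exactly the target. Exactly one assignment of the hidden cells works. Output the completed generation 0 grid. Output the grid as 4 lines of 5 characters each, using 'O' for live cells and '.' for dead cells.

Answer: O..OO
O.OOO
.O...
O...O

Derivation:
Hidden generation-0 cells (in order): (3,1), (3,2).
A hidden cell only influences target cells in its own 3x3 neighborhood. Try each of the 2^2 = 4 assignments, step the completed generation 0 forward once under B3/S23, and compare with the target:
  (3,1)=. (3,2)=. -> step reproduces the target at every cell -> ACCEPT
  (3,1)=. (3,2)=O -> step gives (2,1)='.' but target has 'O' -> reject
  (3,1)=O (3,2)=. -> step gives (2,0)='.' but target has 'O' -> reject
  (3,1)=O (3,2)=O -> step gives (2,0)='.' but target has 'O' -> reject
Unique solution: (3,1)=dead, (3,2)=dead.
Check: live-neighbor counts of every cell in the completed generation 0:
13343
24343
33343
12110
Applying B3/S23 to generation 0 with these counts gives:
.OO.O
O.O.O
OOO.O
.....
which matches the target exactly.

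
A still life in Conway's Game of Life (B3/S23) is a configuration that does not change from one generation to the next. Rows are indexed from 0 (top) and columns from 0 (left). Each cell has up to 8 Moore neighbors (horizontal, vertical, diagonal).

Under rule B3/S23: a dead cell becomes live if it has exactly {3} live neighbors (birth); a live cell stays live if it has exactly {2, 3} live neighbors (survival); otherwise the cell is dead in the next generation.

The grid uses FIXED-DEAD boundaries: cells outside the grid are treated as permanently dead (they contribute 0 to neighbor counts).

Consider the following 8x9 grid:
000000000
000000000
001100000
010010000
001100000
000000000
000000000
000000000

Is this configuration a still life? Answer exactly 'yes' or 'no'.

Answer: yes

Derivation:
Compute generation 1 and compare to generation 0 (given above):
Generation 1:
000000000
000000000
001100000
010010000
001100000
000000000
000000000
000000000
The grids are IDENTICAL -> still life.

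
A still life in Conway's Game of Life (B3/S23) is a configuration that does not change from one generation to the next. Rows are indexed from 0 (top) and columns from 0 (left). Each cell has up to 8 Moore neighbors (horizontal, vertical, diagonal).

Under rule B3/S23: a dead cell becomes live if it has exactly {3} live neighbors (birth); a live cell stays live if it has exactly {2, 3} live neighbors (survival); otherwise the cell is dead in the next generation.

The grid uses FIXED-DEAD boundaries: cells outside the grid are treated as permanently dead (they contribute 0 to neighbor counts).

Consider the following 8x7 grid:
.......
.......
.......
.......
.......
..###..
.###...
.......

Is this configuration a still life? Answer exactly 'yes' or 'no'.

Answer: no

Derivation:
Compute generation 1 and compare to generation 0 (given above):
Generation 1:
.......
.......
.......
.......
...#...
.#..#..
.#..#..
..#....
Cell (4,3) differs: gen0=0 vs gen1=1 -> NOT a still life.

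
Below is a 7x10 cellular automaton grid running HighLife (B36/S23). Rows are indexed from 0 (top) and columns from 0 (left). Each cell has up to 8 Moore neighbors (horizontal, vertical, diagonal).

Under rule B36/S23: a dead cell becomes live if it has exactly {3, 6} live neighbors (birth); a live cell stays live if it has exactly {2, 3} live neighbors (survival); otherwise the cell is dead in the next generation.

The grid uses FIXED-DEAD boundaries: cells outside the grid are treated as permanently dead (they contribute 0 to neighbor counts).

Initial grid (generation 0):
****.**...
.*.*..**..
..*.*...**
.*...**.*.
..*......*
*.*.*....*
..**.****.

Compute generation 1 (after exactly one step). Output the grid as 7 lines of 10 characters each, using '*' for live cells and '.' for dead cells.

Simulating step by step:
Generation 0 (given above): 30 live cells
Generation 1: 43 live cells
(generation 1 grid is the final answer)

Answer: **.*****..
*.*...***.
.****...**
.***.*.**.
..**.*..**
..*.****.*
.********.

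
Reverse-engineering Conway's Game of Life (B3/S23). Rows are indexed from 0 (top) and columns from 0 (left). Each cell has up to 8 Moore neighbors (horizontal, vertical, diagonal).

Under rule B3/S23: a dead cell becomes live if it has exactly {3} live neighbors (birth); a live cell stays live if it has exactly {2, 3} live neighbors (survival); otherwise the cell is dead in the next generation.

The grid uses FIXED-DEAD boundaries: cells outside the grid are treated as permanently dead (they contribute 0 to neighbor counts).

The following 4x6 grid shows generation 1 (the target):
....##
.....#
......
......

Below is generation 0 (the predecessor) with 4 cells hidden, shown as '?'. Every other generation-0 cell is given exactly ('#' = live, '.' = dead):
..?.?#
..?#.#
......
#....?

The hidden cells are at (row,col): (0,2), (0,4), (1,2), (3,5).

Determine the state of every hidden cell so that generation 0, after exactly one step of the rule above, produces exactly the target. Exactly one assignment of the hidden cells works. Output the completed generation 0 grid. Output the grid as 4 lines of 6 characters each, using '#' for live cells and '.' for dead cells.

Hidden generation-0 cells (in order): (0,2), (0,4), (1,2), (3,5).
A hidden cell only influences target cells in its own 3x3 neighborhood. Try each of the 2^4 = 16 assignments, step the completed generation 0 forward once under B3/S23, and compare with the target:
  (0,2)=. (0,4)=. (1,2)=. (3,5)=. -> step gives (0,5)='.' but target has '#' -> reject
  (0,2)=. (0,4)=. (1,2)=. (3,5)=# -> step gives (0,5)='.' but target has '#' -> reject
  (0,2)=. (0,4)=. (1,2)=# (3,5)=. -> step gives (0,5)='.' but target has '#' -> reject
  (0,2)=. (0,4)=. (1,2)=# (3,5)=# -> step gives (0,5)='.' but target has '#' -> reject
  (0,2)=. (0,4)=# (1,2)=. (3,5)=. -> step reproduces the target at every cell -> ACCEPT
  (0,2)=. (0,4)=# (1,2)=. (3,5)=# -> step gives (2,4)='#' but target has '.' -> reject
  (0,2)=. (0,4)=# (1,2)=# (3,5)=. -> step gives (0,3)='#' but target has '.' -> reject
  (0,2)=. (0,4)=# (1,2)=# (3,5)=# -> step gives (0,3)='#' but target has '.' -> reject
  (0,2)=# (0,4)=. (1,2)=. (3,5)=. -> step gives (0,5)='.' but target has '#' -> reject
  (0,2)=# (0,4)=. (1,2)=. (3,5)=# -> step gives (0,5)='.' but target has '#' -> reject
  (0,2)=# (0,4)=. (1,2)=# (3,5)=. -> step gives (0,2)='#' but target has '.' -> reject
  (0,2)=# (0,4)=. (1,2)=# (3,5)=# -> step gives (0,2)='#' but target has '.' -> reject
  (0,2)=# (0,4)=# (1,2)=. (3,5)=. -> step gives (0,3)='#' but target has '.' -> reject
  (0,2)=# (0,4)=# (1,2)=. (3,5)=# -> step gives (0,3)='#' but target has '.' -> reject
  (0,2)=# (0,4)=# (1,2)=# (3,5)=. -> step gives (0,2)='#' but target has '.' -> reject
  (0,2)=# (0,4)=# (1,2)=# (3,5)=# -> step gives (0,2)='#' but target has '.' -> reject
Unique solution: (0,2)=dead, (0,4)=live, (1,2)=dead, (3,5)=dead.
Check: live-neighbor counts of every cell in the completed generation 0:
001232
001142
111121
010000
Applying B3/S23 to generation 0 with these counts gives:
....##
.....#
......
......
which matches the target exactly.

Answer: ....##
...#.#
......
#.....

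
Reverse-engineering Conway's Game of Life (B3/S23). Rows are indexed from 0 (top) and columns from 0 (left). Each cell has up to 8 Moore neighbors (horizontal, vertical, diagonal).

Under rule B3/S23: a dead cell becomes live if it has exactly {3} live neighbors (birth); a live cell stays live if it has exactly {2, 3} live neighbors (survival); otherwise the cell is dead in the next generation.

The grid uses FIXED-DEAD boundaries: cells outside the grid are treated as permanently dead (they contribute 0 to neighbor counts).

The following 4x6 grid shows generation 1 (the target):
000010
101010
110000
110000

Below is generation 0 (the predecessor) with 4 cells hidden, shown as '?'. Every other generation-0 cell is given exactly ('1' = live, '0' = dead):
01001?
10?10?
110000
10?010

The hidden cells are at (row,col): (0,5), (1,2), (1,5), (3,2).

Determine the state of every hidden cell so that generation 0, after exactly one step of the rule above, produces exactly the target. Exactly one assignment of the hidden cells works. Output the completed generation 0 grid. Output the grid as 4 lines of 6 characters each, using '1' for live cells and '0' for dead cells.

Hidden generation-0 cells (in order): (0,5), (1,2), (1,5), (3,2).
A hidden cell only influences target cells in its own 3x3 neighborhood. Try each of the 2^4 = 16 assignments, step the completed generation 0 forward once under B3/S23, and compare with the target:
  (0,5)=0 (1,2)=0 (1,5)=0 (3,2)=0 -> step gives (0,4)='0' but target has '1' -> reject
  (0,5)=0 (1,2)=0 (1,5)=0 (3,2)=1 -> step gives (0,4)='0' but target has '1' -> reject
  (0,5)=0 (1,2)=0 (1,5)=1 (3,2)=0 -> step gives (2,4)='1' but target has '0' -> reject
  (0,5)=0 (1,2)=0 (1,5)=1 (3,2)=1 -> step gives (2,1)='0' but target has '1' -> reject
  (0,5)=0 (1,2)=1 (1,5)=0 (3,2)=0 -> step gives (0,1)='1' but target has '0' -> reject
  (0,5)=0 (1,2)=1 (1,5)=0 (3,2)=1 -> step gives (0,1)='1' but target has '0' -> reject
  (0,5)=0 (1,2)=1 (1,5)=1 (3,2)=0 -> step gives (0,1)='1' but target has '0' -> reject
  (0,5)=0 (1,2)=1 (1,5)=1 (3,2)=1 -> step gives (0,1)='1' but target has '0' -> reject
  (0,5)=1 (1,2)=0 (1,5)=0 (3,2)=0 -> step reproduces the target at every cell -> ACCEPT
  (0,5)=1 (1,2)=0 (1,5)=0 (3,2)=1 -> step gives (2,1)='0' but target has '1' -> reject
  (0,5)=1 (1,2)=0 (1,5)=1 (3,2)=0 -> step gives (0,5)='1' but target has '0' -> reject
  (0,5)=1 (1,2)=0 (1,5)=1 (3,2)=1 -> step gives (0,5)='1' but target has '0' -> reject
  (0,5)=1 (1,2)=1 (1,5)=0 (3,2)=0 -> step gives (0,1)='1' but target has '0' -> reject
  (0,5)=1 (1,2)=1 (1,5)=0 (3,2)=1 -> step gives (0,1)='1' but target has '0' -> reject
  (0,5)=1 (1,2)=1 (1,5)=1 (3,2)=0 -> step gives (0,1)='1' but target has '0' -> reject
  (0,5)=1 (1,2)=1 (1,5)=1 (3,2)=1 -> step gives (0,1)='1' but target has '0' -> reject
Unique solution: (0,5)=live, (1,2)=dead, (1,5)=dead, (3,2)=dead.
Check: live-neighbor counts of every cell in the completed generation 0:
212221
343132
332221
231101
Applying B3/S23 to generation 0 with these counts gives:
000010
101010
110000
110000
which matches the target exactly.

Answer: 010011
100100
110000
100010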